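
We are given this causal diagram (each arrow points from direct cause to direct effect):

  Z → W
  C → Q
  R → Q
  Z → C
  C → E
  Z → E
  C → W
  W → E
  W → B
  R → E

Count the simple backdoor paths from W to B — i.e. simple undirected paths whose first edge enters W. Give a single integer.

A backdoor path from W to B is any simple undirected path whose first edge points into W (i.e. leaves W via a parent).
Parents of W: {C, Z}.
No simple path from any parent of W reaches B without revisiting W, so there are no backdoor paths.

0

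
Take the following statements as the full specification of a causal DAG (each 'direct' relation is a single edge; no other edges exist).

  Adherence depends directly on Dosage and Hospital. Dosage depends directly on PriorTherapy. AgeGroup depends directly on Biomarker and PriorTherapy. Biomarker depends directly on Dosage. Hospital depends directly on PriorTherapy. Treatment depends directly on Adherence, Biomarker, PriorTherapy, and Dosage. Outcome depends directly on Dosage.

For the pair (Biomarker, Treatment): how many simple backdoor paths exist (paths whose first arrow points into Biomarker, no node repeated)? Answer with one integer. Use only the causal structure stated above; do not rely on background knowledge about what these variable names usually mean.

5

A backdoor path from Biomarker to Treatment is any simple undirected path whose first edge points into Biomarker (i.e. leaves Biomarker via a parent).
Parents of Biomarker: {Dosage}.
Enumerating:
  P1: Biomarker <- Dosage <- PriorTherapy -> Hospital -> Adherence -> Treatment
  P2: Biomarker <- Dosage <- PriorTherapy -> Treatment
  P3: Biomarker <- Dosage -> Adherence <- Hospital <- PriorTherapy -> Treatment
  P4: Biomarker <- Dosage -> Adherence -> Treatment
  P5: Biomarker <- Dosage -> Treatment
That exhausts the simple backdoor paths. Count: 5.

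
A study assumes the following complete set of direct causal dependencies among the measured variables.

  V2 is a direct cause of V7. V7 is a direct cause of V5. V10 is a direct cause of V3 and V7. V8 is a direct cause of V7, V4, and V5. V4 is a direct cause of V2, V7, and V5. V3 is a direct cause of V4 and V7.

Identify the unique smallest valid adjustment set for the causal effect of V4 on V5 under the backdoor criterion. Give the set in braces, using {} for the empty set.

{V3, V8}

Variables eligible for adjustment (non-descendants of V4, excluding V4 and V5): {V10, V3, V8}.
Backdoor paths from V4 to V5:
  P1: V4 <- V8 -> V7 -> V5
  P2: V4 <- V8 -> V5
  P3: V4 <- V3 <- V10 -> V7 <- V8 -> V5
  P4: V4 <- V3 <- V10 -> V7 -> V5
  P5: V4 <- V3 -> V7 <- V8 -> V5
  P6: V4 <- V3 -> V7 -> V5
The empty set is not sufficient: P1 (V4 <- V8 -> V7 -> V5) has no collider blocking it and no conditioned non-collider, so it is open.
Try {V3, V8}:
  P1: blocked at fork node V8 ∈ conditioning set.
  P2: blocked at fork node V8 ∈ conditioning set.
  P3: blocked at chain node V3 ∈ conditioning set.
  P4: blocked at chain node V3 ∈ conditioning set.
  P5: blocked at fork node V3 ∈ conditioning set.
  P6: blocked at fork node V3 ∈ conditioning set.
{V3, V8} contains no descendant of V4 and blocks every backdoor path.
Every element of {V3, V8} is needed (dropping V3 leaves P4 open; dropping V8 leaves P1 open), so no proper subset is valid.
Among all size-2 subsets of the eligible variables, only {V3, V8} blocks every backdoor path, so it is the unique smallest valid adjustment set.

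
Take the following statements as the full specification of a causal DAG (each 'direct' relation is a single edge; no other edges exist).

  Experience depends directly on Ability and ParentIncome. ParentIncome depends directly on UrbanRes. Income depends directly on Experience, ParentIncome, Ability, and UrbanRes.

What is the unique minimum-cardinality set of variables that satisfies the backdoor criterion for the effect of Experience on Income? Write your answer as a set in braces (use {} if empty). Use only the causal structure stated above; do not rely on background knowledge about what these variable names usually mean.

{Ability, ParentIncome}

Variables eligible for adjustment (non-descendants of Experience, excluding Experience and Income): {Ability, ParentIncome, UrbanRes}.
Backdoor paths from Experience to Income:
  P1: Experience <- Ability -> Income
  P2: Experience <- ParentIncome <- UrbanRes -> Income
  P3: Experience <- ParentIncome -> Income
The empty set is not sufficient: P1 (Experience <- Ability -> Income) has no collider blocking it and no conditioned non-collider, so it is open.
Try {Ability, ParentIncome}:
  P1: blocked at fork node Ability ∈ conditioning set.
  P2: blocked at chain node ParentIncome ∈ conditioning set.
  P3: blocked at fork node ParentIncome ∈ conditioning set.
{Ability, ParentIncome} contains no descendant of Experience and blocks every backdoor path.
Every element of {Ability, ParentIncome} is needed (dropping Ability leaves P1 open; dropping ParentIncome leaves P2 open), so no proper subset is valid.
Among all size-2 subsets of the eligible variables, only {Ability, ParentIncome} blocks every backdoor path, so it is the unique smallest valid adjustment set.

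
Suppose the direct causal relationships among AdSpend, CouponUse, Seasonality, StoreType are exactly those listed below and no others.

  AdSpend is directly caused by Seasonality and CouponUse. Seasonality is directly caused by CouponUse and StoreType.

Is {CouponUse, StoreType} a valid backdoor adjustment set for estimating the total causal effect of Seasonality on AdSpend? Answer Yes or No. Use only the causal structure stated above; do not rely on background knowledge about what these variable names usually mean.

Yes

Backdoor paths from Seasonality to AdSpend (paths whose first edge points into Seasonality):
  P1: Seasonality <- CouponUse -> AdSpend
Condition 1 (no descendant of Seasonality in the set): holds — descendants of Seasonality are {AdSpend}; none are in {CouponUse, StoreType}.
Condition 2 (every backdoor path blocked by {CouponUse, StoreType}):
  P1: blocked at fork node CouponUse ∈ conditioning set.
{CouponUse, StoreType} satisfies the backdoor criterion.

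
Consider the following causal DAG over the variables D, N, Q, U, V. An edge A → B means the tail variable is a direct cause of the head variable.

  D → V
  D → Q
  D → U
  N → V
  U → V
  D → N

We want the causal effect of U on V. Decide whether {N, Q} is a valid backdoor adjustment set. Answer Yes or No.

No

Backdoor paths from U to V (paths whose first edge points into U):
  P1: U <- D -> N -> V
  P2: U <- D -> V
Condition 1 (no descendant of U in the set): holds — descendants of U are {V}; none are in {N, Q}.
Condition 2 (every backdoor path blocked by {N, Q}):
  P1: blocked at chain node N ∈ conditioning set.
  P2: open — no interior node is in the conditioning set.
{N, Q} does not satisfy the backdoor criterion.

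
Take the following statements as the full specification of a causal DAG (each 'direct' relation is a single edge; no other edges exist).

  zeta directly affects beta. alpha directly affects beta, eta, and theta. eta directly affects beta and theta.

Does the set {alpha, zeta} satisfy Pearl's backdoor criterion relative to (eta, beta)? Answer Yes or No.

Backdoor paths from eta to beta (paths whose first edge points into eta):
  P1: eta <- alpha -> beta
Condition 1 (no descendant of eta in the set): holds — descendants of eta are {beta, theta}; none are in {alpha, zeta}.
Condition 2 (every backdoor path blocked by {alpha, zeta}):
  P1: blocked at fork node alpha ∈ conditioning set.
{alpha, zeta} satisfies the backdoor criterion.

Yes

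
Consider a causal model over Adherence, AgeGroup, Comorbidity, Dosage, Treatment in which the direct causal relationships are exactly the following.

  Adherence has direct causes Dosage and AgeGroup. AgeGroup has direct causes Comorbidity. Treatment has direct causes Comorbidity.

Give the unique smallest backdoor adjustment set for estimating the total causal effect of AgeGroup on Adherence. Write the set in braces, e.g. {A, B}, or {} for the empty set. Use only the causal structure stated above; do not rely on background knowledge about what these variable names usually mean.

{}

Variables eligible for adjustment (non-descendants of AgeGroup, excluding AgeGroup and Adherence): {Comorbidity, Dosage, Treatment}.
Backdoor paths from AgeGroup to Adherence:
  (none)
With no backdoor paths the empty set already satisfies the criterion, and it is trivially minimal.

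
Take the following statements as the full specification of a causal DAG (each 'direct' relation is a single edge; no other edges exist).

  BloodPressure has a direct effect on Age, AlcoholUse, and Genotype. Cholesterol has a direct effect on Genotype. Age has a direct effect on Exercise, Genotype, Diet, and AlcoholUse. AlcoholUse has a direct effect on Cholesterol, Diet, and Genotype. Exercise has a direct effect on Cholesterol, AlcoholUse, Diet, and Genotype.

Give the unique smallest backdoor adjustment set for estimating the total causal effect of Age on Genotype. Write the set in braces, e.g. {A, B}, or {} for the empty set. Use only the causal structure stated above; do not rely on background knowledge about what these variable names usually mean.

Variables eligible for adjustment (non-descendants of Age, excluding Age and Genotype): {BloodPressure}.
Backdoor paths from Age to Genotype:
  P1: Age <- BloodPressure -> AlcoholUse <- Exercise -> Cholesterol -> Genotype
  P2: Age <- BloodPressure -> AlcoholUse <- Exercise -> Genotype
  P3: Age <- BloodPressure -> AlcoholUse -> Cholesterol <- Exercise -> Genotype
  P4: Age <- BloodPressure -> AlcoholUse -> Cholesterol -> Genotype
  P5: Age <- BloodPressure -> AlcoholUse -> Diet <- Exercise -> Cholesterol -> Genotype
  P6: Age <- BloodPressure -> AlcoholUse -> Diet <- Exercise -> Genotype
  P7: Age <- BloodPressure -> AlcoholUse -> Genotype
  P8: Age <- BloodPressure -> Genotype
The empty set is not sufficient: P4 (Age <- BloodPressure -> AlcoholUse -> Cholesterol -> Genotype) has no collider blocking it and no conditioned non-collider, so it is open.
Try {BloodPressure}:
  P1: blocked at fork node BloodPressure ∈ conditioning set.
  P2: blocked at fork node BloodPressure ∈ conditioning set.
  P3: blocked at fork node BloodPressure ∈ conditioning set.
  P4: blocked at fork node BloodPressure ∈ conditioning set.
  P5: blocked at fork node BloodPressure ∈ conditioning set.
  P6: blocked at fork node BloodPressure ∈ conditioning set.
  P7: blocked at fork node BloodPressure ∈ conditioning set.
  P8: blocked at fork node BloodPressure ∈ conditioning set.
{BloodPressure} contains no descendant of Age and blocks every backdoor path.
{BloodPressure} is the unique smallest valid adjustment set.

{BloodPressure}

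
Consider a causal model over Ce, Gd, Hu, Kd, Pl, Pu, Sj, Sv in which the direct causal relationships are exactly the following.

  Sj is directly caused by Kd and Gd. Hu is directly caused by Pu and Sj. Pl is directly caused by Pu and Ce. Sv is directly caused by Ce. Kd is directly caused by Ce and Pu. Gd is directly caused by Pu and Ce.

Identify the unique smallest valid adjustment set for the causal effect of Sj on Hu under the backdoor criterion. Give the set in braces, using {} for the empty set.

Variables eligible for adjustment (non-descendants of Sj, excluding Sj and Hu): {Ce, Gd, Kd, Pl, Pu, Sv}.
Backdoor paths from Sj to Hu:
  P1: Sj <- Gd <- Ce -> Kd <- Pu -> Hu
  P2: Sj <- Gd <- Ce -> Pl <- Pu -> Hu
  P3: Sj <- Gd <- Pu -> Hu
  P4: Sj <- Kd <- Ce -> Gd <- Pu -> Hu
  P5: Sj <- Kd <- Ce -> Pl <- Pu -> Hu
  P6: Sj <- Kd <- Pu -> Hu
The empty set is not sufficient: P3 (Sj <- Gd <- Pu -> Hu) has no collider blocking it and no conditioned non-collider, so it is open.
Try {Pu}:
  P1: blocked at collider Kd (neither it nor any descendant is in the conditioning set).
  P2: blocked at collider Pl (neither it nor any descendant is in the conditioning set).
  P3: blocked at fork node Pu ∈ conditioning set.
  P4: blocked at collider Gd (neither it nor any descendant is in the conditioning set).
  P5: blocked at collider Pl (neither it nor any descendant is in the conditioning set).
  P6: blocked at fork node Pu ∈ conditioning set.
{Pu} contains no descendant of Sj and blocks every backdoor path.
No other singleton works — e.g. {Ce} leaves P3 open — so {Pu} is the unique smallest valid adjustment set.

{Pu}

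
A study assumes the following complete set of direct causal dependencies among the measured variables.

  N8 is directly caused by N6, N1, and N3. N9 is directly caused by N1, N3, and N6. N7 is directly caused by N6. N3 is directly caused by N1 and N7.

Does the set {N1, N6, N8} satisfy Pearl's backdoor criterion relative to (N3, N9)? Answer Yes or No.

Backdoor paths from N3 to N9 (paths whose first edge points into N3):
  P1: N3 <- N7 <- N6 -> N9
  P2: N3 <- N7 <- N6 -> N8 <- N1 -> N9
  P3: N3 <- N1 -> N9
  P4: N3 <- N1 -> N8 <- N6 -> N9
Condition 1 (no descendant of N3 in the set): FAILS — N8 is a descendant of N3.
Condition 2 (every backdoor path blocked by {N1, N6, N8}):
  P1: blocked at fork node N6 ∈ conditioning set.
  P2: blocked at fork node N6 ∈ conditioning set.
  P3: blocked at fork node N1 ∈ conditioning set.
  P4: blocked at fork node N1 ∈ conditioning set.
{N1, N6, N8} does not satisfy the backdoor criterion.

No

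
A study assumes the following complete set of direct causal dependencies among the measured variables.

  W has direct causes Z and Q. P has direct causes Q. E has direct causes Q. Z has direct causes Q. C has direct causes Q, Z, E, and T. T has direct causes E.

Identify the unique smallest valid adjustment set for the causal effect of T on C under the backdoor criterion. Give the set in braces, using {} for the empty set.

Variables eligible for adjustment (non-descendants of T, excluding T and C): {E, P, Q, W, Z}.
Backdoor paths from T to C:
  P1: T <- E <- Q -> Z -> C
  P2: T <- E <- Q -> C
  P3: T <- E <- Q -> W <- Z -> C
  P4: T <- E -> C
The empty set is not sufficient: P1 (T <- E <- Q -> Z -> C) has no collider blocking it and no conditioned non-collider, so it is open.
Try {E}:
  P1: blocked at chain node E ∈ conditioning set.
  P2: blocked at chain node E ∈ conditioning set.
  P3: blocked at chain node E ∈ conditioning set.
  P4: blocked at fork node E ∈ conditioning set.
{E} contains no descendant of T and blocks every backdoor path.
No other singleton works — e.g. {Q} leaves P4 open — so {E} is the unique smallest valid adjustment set.

{E}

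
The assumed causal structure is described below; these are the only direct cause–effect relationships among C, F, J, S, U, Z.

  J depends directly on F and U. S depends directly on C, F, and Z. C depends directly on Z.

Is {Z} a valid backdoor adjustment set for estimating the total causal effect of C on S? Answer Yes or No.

Backdoor paths from C to S (paths whose first edge points into C):
  P1: C <- Z -> S
Condition 1 (no descendant of C in the set): holds — descendants of C are {S}; none are in {Z}.
Condition 2 (every backdoor path blocked by {Z}):
  P1: blocked at fork node Z ∈ conditioning set.
{Z} satisfies the backdoor criterion.

Yes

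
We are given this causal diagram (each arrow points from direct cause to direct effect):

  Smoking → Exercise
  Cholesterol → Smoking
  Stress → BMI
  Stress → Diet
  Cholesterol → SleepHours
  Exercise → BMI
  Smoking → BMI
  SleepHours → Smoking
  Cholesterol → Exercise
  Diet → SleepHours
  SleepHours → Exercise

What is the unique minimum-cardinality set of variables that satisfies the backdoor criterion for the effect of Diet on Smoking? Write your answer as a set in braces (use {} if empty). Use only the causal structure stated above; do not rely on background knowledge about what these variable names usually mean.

{}

Variables eligible for adjustment (non-descendants of Diet, excluding Diet and Smoking): {Cholesterol, Stress}.
Backdoor paths from Diet to Smoking:
  P1: Diet <- Stress -> BMI <- Smoking
  P2: Diet <- Stress -> BMI <- Exercise <- Cholesterol -> SleepHours -> Smoking
  P3: Diet <- Stress -> BMI <- Exercise <- Cholesterol -> Smoking
  P4: Diet <- Stress -> BMI <- Exercise <- SleepHours <- Cholesterol -> Smoking
  P5: Diet <- Stress -> BMI <- Exercise <- SleepHours -> Smoking
  P6: Diet <- Stress -> BMI <- Exercise <- Smoking
Each backdoor path contains an unconditioned collider, so every path is already blocked with the empty conditioning set:
  P1: blocked at collider BMI (neither it nor any descendant is in the conditioning set).
  P2: blocked at collider BMI (neither it nor any descendant is in the conditioning set).
  P3: blocked at collider BMI (neither it nor any descendant is in the conditioning set).
  P4: blocked at collider BMI (neither it nor any descendant is in the conditioning set).
  P5: blocked at collider BMI (neither it nor any descendant is in the conditioning set).
  P6: blocked at collider BMI (neither it nor any descendant is in the conditioning set).
The empty set is therefore the unique smallest valid set.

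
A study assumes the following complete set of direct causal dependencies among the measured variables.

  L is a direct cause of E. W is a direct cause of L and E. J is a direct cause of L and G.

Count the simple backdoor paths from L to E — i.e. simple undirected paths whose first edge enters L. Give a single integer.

1

A backdoor path from L to E is any simple undirected path whose first edge points into L (i.e. leaves L via a parent).
Parents of L: {J, W}.
Enumerating:
  P1: L <- W -> E
That exhausts the simple backdoor paths. Count: 1.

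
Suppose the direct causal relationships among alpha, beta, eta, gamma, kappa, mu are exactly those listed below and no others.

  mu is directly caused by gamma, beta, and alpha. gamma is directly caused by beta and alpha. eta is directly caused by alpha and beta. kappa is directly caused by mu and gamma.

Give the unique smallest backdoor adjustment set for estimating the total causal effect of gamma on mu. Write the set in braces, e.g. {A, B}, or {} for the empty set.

Variables eligible for adjustment (non-descendants of gamma, excluding gamma and mu): {alpha, beta, eta}.
Backdoor paths from gamma to mu:
  P1: gamma <- alpha -> eta <- beta -> mu
  P2: gamma <- alpha -> mu
  P3: gamma <- beta -> eta <- alpha -> mu
  P4: gamma <- beta -> mu
The empty set is not sufficient: P2 (gamma <- alpha -> mu) has no collider blocking it and no conditioned non-collider, so it is open.
Try {alpha, beta}:
  P1: blocked at fork node alpha ∈ conditioning set.
  P2: blocked at fork node alpha ∈ conditioning set.
  P3: blocked at fork node beta ∈ conditioning set.
  P4: blocked at fork node beta ∈ conditioning set.
{alpha, beta} contains no descendant of gamma and blocks every backdoor path.
Every element of {alpha, beta} is needed (dropping alpha leaves P2 open; dropping beta leaves P4 open), so no proper subset is valid.
Among all size-2 subsets of the eligible variables, only {alpha, beta} blocks every backdoor path, so it is the unique smallest valid adjustment set.

{alpha, beta}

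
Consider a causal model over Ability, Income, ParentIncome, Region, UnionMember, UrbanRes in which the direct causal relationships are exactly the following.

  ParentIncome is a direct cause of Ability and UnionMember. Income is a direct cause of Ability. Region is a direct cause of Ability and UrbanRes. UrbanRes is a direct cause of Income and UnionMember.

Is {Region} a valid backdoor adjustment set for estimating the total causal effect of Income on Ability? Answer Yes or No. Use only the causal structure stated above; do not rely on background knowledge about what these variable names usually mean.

Backdoor paths from Income to Ability (paths whose first edge points into Income):
  P1: Income <- UrbanRes <- Region -> Ability
  P2: Income <- UrbanRes -> UnionMember <- ParentIncome -> Ability
Condition 1 (no descendant of Income in the set): holds — descendants of Income are {Ability}; none are in {Region}.
Condition 2 (every backdoor path blocked by {Region}):
  P1: blocked at fork node Region ∈ conditioning set.
  P2: blocked at collider UnionMember (neither it nor any descendant is in the conditioning set).
{Region} satisfies the backdoor criterion.

Yes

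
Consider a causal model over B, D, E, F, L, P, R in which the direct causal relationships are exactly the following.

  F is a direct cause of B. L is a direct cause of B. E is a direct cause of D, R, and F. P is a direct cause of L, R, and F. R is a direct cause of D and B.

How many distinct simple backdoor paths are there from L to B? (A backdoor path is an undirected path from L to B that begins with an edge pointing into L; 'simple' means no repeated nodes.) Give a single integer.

A backdoor path from L to B is any simple undirected path whose first edge points into L (i.e. leaves L via a parent).
Parents of L: {P}.
Enumerating:
  P1: L <- P -> F <- E -> R -> B
  P2: L <- P -> F <- E -> D <- R -> B
  P3: L <- P -> F -> B
  P4: L <- P -> R <- E -> F -> B
  P5: L <- P -> R -> D <- E -> F -> B
  P6: L <- P -> R -> B
That exhausts the simple backdoor paths. Count: 6.

6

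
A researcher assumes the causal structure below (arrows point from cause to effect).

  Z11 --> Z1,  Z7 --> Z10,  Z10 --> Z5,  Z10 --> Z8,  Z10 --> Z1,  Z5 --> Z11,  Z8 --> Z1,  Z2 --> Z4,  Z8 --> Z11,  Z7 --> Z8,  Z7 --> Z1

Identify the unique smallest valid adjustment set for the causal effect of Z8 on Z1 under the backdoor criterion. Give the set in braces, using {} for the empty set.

Variables eligible for adjustment (non-descendants of Z8, excluding Z8 and Z1): {Z10, Z2, Z4, Z5, Z7}.
Backdoor paths from Z8 to Z1:
  P1: Z8 <- Z7 -> Z10 -> Z5 -> Z11 -> Z1
  P2: Z8 <- Z7 -> Z10 -> Z1
  P3: Z8 <- Z7 -> Z1
  P4: Z8 <- Z10 <- Z7 -> Z1
  P5: Z8 <- Z10 -> Z5 -> Z11 -> Z1
  P6: Z8 <- Z10 -> Z1
The empty set is not sufficient: P1 (Z8 <- Z7 -> Z10 -> Z5 -> Z11 -> Z1) has no collider blocking it and no conditioned non-collider, so it is open.
Try {Z10, Z7}:
  P1: blocked at fork node Z7 ∈ conditioning set.
  P2: blocked at fork node Z7 ∈ conditioning set.
  P3: blocked at fork node Z7 ∈ conditioning set.
  P4: blocked at chain node Z10 ∈ conditioning set.
  P5: blocked at fork node Z10 ∈ conditioning set.
  P6: blocked at fork node Z10 ∈ conditioning set.
{Z10, Z7} contains no descendant of Z8 and blocks every backdoor path.
Every element of {Z10, Z7} is needed (dropping Z10 leaves P5 open; dropping Z7 leaves P3 open), so no proper subset is valid.
Among all size-2 subsets of the eligible variables, only {Z10, Z7} blocks every backdoor path, so it is the unique smallest valid adjustment set.

{Z10, Z7}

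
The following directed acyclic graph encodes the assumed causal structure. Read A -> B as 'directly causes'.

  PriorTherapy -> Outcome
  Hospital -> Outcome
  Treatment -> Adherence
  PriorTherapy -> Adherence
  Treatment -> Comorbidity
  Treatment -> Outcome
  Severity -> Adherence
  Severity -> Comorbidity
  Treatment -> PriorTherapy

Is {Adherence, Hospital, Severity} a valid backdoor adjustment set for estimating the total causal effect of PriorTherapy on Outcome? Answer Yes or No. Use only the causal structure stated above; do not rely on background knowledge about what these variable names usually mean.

Backdoor paths from PriorTherapy to Outcome (paths whose first edge points into PriorTherapy):
  P1: PriorTherapy <- Treatment -> Outcome
Condition 1 (no descendant of PriorTherapy in the set): FAILS — Adherence is a descendant of PriorTherapy.
Condition 2 (every backdoor path blocked by {Adherence, Hospital, Severity}):
  P1: open — no interior node is in the conditioning set.
{Adherence, Hospital, Severity} does not satisfy the backdoor criterion.

No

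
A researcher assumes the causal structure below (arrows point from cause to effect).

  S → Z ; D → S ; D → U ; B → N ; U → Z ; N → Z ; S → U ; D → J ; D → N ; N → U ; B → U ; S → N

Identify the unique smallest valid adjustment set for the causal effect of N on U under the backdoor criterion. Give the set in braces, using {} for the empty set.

{B, D, S}

Variables eligible for adjustment (non-descendants of N, excluding N and U): {B, D, J, S}.
Backdoor paths from N to U:
  P1: N <- D -> S -> U
  P2: N <- D -> S -> Z <- U
  P3: N <- D -> U
  P4: N <- S <- D -> U
  P5: N <- S -> U
  P6: N <- S -> Z <- U
  P7: N <- B -> U
The empty set is not sufficient: P1 (N <- D -> S -> U) has no collider blocking it and no conditioned non-collider, so it is open.
Try {B, D, S}:
  P1: blocked at fork node D ∈ conditioning set.
  P2: blocked at fork node D ∈ conditioning set.
  P3: blocked at fork node D ∈ conditioning set.
  P4: blocked at chain node S ∈ conditioning set.
  P5: blocked at fork node S ∈ conditioning set.
  P6: blocked at fork node S ∈ conditioning set.
  P7: blocked at fork node B ∈ conditioning set.
{B, D, S} contains no descendant of N and blocks every backdoor path.
Every element of {B, D, S} is needed (dropping B leaves P7 open; dropping D leaves P3 open; dropping S leaves P5 open), so no proper subset is valid.
Among all size-3 subsets of the eligible variables, only {B, D, S} blocks every backdoor path, so it is the unique smallest valid adjustment set.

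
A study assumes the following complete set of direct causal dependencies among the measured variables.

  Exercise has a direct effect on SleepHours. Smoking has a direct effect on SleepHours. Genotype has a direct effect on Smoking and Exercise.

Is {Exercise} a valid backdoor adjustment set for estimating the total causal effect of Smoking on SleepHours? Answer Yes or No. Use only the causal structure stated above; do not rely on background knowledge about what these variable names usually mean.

Yes

Backdoor paths from Smoking to SleepHours (paths whose first edge points into Smoking):
  P1: Smoking <- Genotype -> Exercise -> SleepHours
Condition 1 (no descendant of Smoking in the set): holds — descendants of Smoking are {SleepHours}; none are in {Exercise}.
Condition 2 (every backdoor path blocked by {Exercise}):
  P1: blocked at chain node Exercise ∈ conditioning set.
{Exercise} satisfies the backdoor criterion.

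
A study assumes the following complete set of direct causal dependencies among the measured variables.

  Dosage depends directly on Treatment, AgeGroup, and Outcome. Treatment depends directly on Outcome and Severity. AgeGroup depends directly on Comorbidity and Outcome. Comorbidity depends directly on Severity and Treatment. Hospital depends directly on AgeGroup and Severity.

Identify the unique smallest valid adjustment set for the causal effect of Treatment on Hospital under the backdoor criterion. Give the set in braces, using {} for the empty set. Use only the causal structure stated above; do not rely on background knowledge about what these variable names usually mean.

Variables eligible for adjustment (non-descendants of Treatment, excluding Treatment and Hospital): {Outcome, Severity}.
Backdoor paths from Treatment to Hospital:
  P1: Treatment <- Severity -> Comorbidity -> AgeGroup -> Hospital
  P2: Treatment <- Severity -> Hospital
  P3: Treatment <- Outcome -> AgeGroup <- Comorbidity <- Severity -> Hospital
  P4: Treatment <- Outcome -> AgeGroup -> Hospital
  P5: Treatment <- Outcome -> Dosage <- AgeGroup <- Comorbidity <- Severity -> Hospital
  P6: Treatment <- Outcome -> Dosage <- AgeGroup -> Hospital
The empty set is not sufficient: P1 (Treatment <- Severity -> Comorbidity -> AgeGroup -> Hospital) has no collider blocking it and no conditioned non-collider, so it is open.
Try {Outcome, Severity}:
  P1: blocked at fork node Severity ∈ conditioning set.
  P2: blocked at fork node Severity ∈ conditioning set.
  P3: blocked at fork node Outcome ∈ conditioning set.
  P4: blocked at fork node Outcome ∈ conditioning set.
  P5: blocked at fork node Outcome ∈ conditioning set.
  P6: blocked at fork node Outcome ∈ conditioning set.
{Outcome, Severity} contains no descendant of Treatment and blocks every backdoor path.
Every element of {Outcome, Severity} is needed (dropping Outcome leaves P4 open; dropping Severity leaves P1 open), so no proper subset is valid.
Among all size-2 subsets of the eligible variables, only {Outcome, Severity} blocks every backdoor path, so it is the unique smallest valid adjustment set.

{Outcome, Severity}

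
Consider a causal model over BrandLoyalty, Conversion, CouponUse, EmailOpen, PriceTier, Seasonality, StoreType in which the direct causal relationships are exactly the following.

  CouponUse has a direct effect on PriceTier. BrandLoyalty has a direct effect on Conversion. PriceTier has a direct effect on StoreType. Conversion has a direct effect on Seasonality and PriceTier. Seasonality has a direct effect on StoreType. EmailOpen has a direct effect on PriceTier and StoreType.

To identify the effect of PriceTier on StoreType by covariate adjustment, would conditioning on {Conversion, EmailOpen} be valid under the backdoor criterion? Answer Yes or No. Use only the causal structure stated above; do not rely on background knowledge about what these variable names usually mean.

Yes

Backdoor paths from PriceTier to StoreType (paths whose first edge points into PriceTier):
  P1: PriceTier <- EmailOpen -> StoreType
  P2: PriceTier <- Conversion -> Seasonality -> StoreType
Condition 1 (no descendant of PriceTier in the set): holds — descendants of PriceTier are {StoreType}; none are in {Conversion, EmailOpen}.
Condition 2 (every backdoor path blocked by {Conversion, EmailOpen}):
  P1: blocked at fork node EmailOpen ∈ conditioning set.
  P2: blocked at fork node Conversion ∈ conditioning set.
{Conversion, EmailOpen} satisfies the backdoor criterion.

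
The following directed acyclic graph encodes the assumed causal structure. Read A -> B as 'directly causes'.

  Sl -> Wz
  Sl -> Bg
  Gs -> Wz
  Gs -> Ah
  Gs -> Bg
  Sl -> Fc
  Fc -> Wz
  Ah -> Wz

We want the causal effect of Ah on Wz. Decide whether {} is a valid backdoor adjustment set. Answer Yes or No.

No

Backdoor paths from Ah to Wz (paths whose first edge points into Ah):
  P1: Ah <- Gs -> Wz
  P2: Ah <- Gs -> Bg <- Sl -> Fc -> Wz
  P3: Ah <- Gs -> Bg <- Sl -> Wz
Condition 1 (no descendant of Ah in the set): holds — descendants of Ah are {Wz}; none are in {}.
Condition 2 (every backdoor path blocked by {}):
  P1: open — no interior node is in the conditioning set.
  P2: blocked at collider Bg (neither it nor any descendant is in the conditioning set).
  P3: blocked at collider Bg (neither it nor any descendant is in the conditioning set).
{} does not satisfy the backdoor criterion.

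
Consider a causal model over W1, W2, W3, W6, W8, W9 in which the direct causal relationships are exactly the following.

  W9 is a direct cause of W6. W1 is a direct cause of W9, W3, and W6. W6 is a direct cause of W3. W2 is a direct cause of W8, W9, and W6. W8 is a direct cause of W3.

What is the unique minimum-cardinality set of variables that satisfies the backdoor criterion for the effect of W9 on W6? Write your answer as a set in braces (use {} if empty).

Variables eligible for adjustment (non-descendants of W9, excluding W9 and W6): {W1, W2, W8}.
Backdoor paths from W9 to W6:
  P1: W9 <- W2 -> W8 -> W3 <- W1 -> W6
  P2: W9 <- W2 -> W8 -> W3 <- W6
  P3: W9 <- W2 -> W6
  P4: W9 <- W1 -> W6
  P5: W9 <- W1 -> W3 <- W8 <- W2 -> W6
  P6: W9 <- W1 -> W3 <- W6
The empty set is not sufficient: P3 (W9 <- W2 -> W6) has no collider blocking it and no conditioned non-collider, so it is open.
Try {W1, W2}:
  P1: blocked at fork node W2 ∈ conditioning set.
  P2: blocked at fork node W2 ∈ conditioning set.
  P3: blocked at fork node W2 ∈ conditioning set.
  P4: blocked at fork node W1 ∈ conditioning set.
  P5: blocked at fork node W1 ∈ conditioning set.
  P6: blocked at fork node W1 ∈ conditioning set.
{W1, W2} contains no descendant of W9 and blocks every backdoor path.
Every element of {W1, W2} is needed (dropping W1 leaves P4 open; dropping W2 leaves P3 open), so no proper subset is valid.
Among all size-2 subsets of the eligible variables, only {W1, W2} blocks every backdoor path, so it is the unique smallest valid adjustment set.

{W1, W2}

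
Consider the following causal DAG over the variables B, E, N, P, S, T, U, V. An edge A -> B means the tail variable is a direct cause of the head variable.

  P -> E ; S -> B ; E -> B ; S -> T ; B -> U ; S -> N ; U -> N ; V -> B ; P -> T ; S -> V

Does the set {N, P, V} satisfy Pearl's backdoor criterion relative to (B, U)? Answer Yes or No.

Backdoor paths from B to U (paths whose first edge points into B):
  P1: B <- S -> N <- U
  P2: B <- V <- S -> N <- U
  P3: B <- E <- P -> T <- S -> N <- U
Condition 1 (no descendant of B in the set): FAILS — N is a descendant of B.
Condition 2 (every backdoor path blocked by {N, P, V}):
  P1: open — collider(s) N are conditioned on (or have a conditioned descendant) and no non-collider on the path is in the set.
  P2: blocked at chain node V ∈ conditioning set.
  P3: blocked at fork node P ∈ conditioning set.
{N, P, V} does not satisfy the backdoor criterion.

No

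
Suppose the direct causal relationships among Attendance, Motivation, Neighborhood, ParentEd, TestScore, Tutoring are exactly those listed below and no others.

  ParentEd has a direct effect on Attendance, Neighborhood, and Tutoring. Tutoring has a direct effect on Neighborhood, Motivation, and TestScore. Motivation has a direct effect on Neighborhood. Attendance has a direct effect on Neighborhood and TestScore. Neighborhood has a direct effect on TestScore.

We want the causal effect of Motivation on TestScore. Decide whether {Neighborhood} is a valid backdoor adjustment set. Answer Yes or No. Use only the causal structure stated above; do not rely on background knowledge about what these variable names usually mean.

No

Backdoor paths from Motivation to TestScore (paths whose first edge points into Motivation):
  P1: Motivation <- Tutoring <- ParentEd -> Attendance -> Neighborhood -> TestScore
  P2: Motivation <- Tutoring <- ParentEd -> Attendance -> TestScore
  P3: Motivation <- Tutoring <- ParentEd -> Neighborhood <- Attendance -> TestScore
  P4: Motivation <- Tutoring <- ParentEd -> Neighborhood -> TestScore
  P5: Motivation <- Tutoring -> Neighborhood <- ParentEd -> Attendance -> TestScore
  P6: Motivation <- Tutoring -> Neighborhood <- Attendance -> TestScore
  P7: Motivation <- Tutoring -> Neighborhood -> TestScore
  P8: Motivation <- Tutoring -> TestScore
Condition 1 (no descendant of Motivation in the set): FAILS — Neighborhood is a descendant of Motivation.
Condition 2 (every backdoor path blocked by {Neighborhood}):
  P1: blocked at chain node Neighborhood ∈ conditioning set.
  P2: open — no interior node is in the conditioning set.
  P3: open — collider(s) Neighborhood are conditioned on (or have a conditioned descendant) and no non-collider on the path is in the set.
  P4: blocked at chain node Neighborhood ∈ conditioning set.
  P5: open — collider(s) Neighborhood are conditioned on (or have a conditioned descendant) and no non-collider on the path is in the set.
  P6: open — collider(s) Neighborhood are conditioned on (or have a conditioned descendant) and no non-collider on the path is in the set.
  P7: blocked at chain node Neighborhood ∈ conditioning set.
  P8: open — no interior node is in the conditioning set.
{Neighborhood} does not satisfy the backdoor criterion.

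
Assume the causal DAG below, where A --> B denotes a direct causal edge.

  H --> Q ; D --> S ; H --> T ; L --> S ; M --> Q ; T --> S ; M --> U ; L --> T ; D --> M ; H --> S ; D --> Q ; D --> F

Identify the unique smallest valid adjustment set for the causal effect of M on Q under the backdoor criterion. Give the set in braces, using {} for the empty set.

Variables eligible for adjustment (non-descendants of M, excluding M and Q): {D, F, H, L, S, T}.
Backdoor paths from M to Q:
  P1: M <- D -> Q
  P2: M <- D -> S <- H -> Q
  P3: M <- D -> S <- L -> T <- H -> Q
  P4: M <- D -> S <- T <- H -> Q
The empty set is not sufficient: P1 (M <- D -> Q) has no collider blocking it and no conditioned non-collider, so it is open.
Try {D}:
  P1: blocked at fork node D ∈ conditioning set.
  P2: blocked at fork node D ∈ conditioning set.
  P3: blocked at fork node D ∈ conditioning set.
  P4: blocked at fork node D ∈ conditioning set.
{D} contains no descendant of M and blocks every backdoor path.
No other singleton works — e.g. {H} leaves P1 open — so {D} is the unique smallest valid adjustment set.

{D}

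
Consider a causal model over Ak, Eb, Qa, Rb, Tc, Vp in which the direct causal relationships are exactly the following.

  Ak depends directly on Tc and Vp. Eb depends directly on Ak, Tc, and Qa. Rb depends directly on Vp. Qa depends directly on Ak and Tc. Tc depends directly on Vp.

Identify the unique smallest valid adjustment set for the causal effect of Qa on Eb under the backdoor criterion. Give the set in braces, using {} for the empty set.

Variables eligible for adjustment (non-descendants of Qa, excluding Qa and Eb): {Ak, Rb, Tc, Vp}.
Backdoor paths from Qa to Eb:
  P1: Qa <- Tc <- Vp -> Ak -> Eb
  P2: Qa <- Tc -> Ak -> Eb
  P3: Qa <- Tc -> Eb
  P4: Qa <- Ak <- Vp -> Tc -> Eb
  P5: Qa <- Ak <- Tc -> Eb
  P6: Qa <- Ak -> Eb
The empty set is not sufficient: P1 (Qa <- Tc <- Vp -> Ak -> Eb) has no collider blocking it and no conditioned non-collider, so it is open.
Try {Ak, Tc}:
  P1: blocked at chain node Tc ∈ conditioning set.
  P2: blocked at fork node Tc ∈ conditioning set.
  P3: blocked at fork node Tc ∈ conditioning set.
  P4: blocked at chain node Ak ∈ conditioning set.
  P5: blocked at chain node Ak ∈ conditioning set.
  P6: blocked at fork node Ak ∈ conditioning set.
{Ak, Tc} contains no descendant of Qa and blocks every backdoor path.
Every element of {Ak, Tc} is needed (dropping Ak leaves P6 open; dropping Tc leaves P3 open), so no proper subset is valid.
Among all size-2 subsets of the eligible variables, only {Ak, Tc} blocks every backdoor path, so it is the unique smallest valid adjustment set.

{Ak, Tc}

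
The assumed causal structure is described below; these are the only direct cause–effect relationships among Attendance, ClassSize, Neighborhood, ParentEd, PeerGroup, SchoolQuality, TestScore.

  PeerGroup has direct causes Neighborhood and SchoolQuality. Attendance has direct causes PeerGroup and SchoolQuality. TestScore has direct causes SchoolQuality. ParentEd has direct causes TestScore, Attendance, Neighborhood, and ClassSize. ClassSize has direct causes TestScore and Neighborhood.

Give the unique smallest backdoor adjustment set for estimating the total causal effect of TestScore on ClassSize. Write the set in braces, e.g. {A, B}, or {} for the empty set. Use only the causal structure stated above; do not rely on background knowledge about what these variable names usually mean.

{}

Variables eligible for adjustment (non-descendants of TestScore, excluding TestScore and ClassSize): {Attendance, Neighborhood, PeerGroup, SchoolQuality}.
Backdoor paths from TestScore to ClassSize:
  P1: TestScore <- SchoolQuality -> PeerGroup <- Neighborhood -> ClassSize
  P2: TestScore <- SchoolQuality -> PeerGroup <- Neighborhood -> ParentEd <- ClassSize
  P3: TestScore <- SchoolQuality -> PeerGroup -> Attendance -> ParentEd <- Neighborhood -> ClassSize
  P4: TestScore <- SchoolQuality -> PeerGroup -> Attendance -> ParentEd <- ClassSize
  P5: TestScore <- SchoolQuality -> Attendance <- PeerGroup <- Neighborhood -> ClassSize
  P6: TestScore <- SchoolQuality -> Attendance <- PeerGroup <- Neighborhood -> ParentEd <- ClassSize
  P7: TestScore <- SchoolQuality -> Attendance -> ParentEd <- Neighborhood -> ClassSize
  P8: TestScore <- SchoolQuality -> Attendance -> ParentEd <- ClassSize
Each backdoor path contains an unconditioned collider, so every path is already blocked with the empty conditioning set:
  P1: blocked at collider PeerGroup (neither it nor any descendant is in the conditioning set).
  P2: blocked at collider PeerGroup (neither it nor any descendant is in the conditioning set).
  P3: blocked at collider ParentEd (neither it nor any descendant is in the conditioning set).
  P4: blocked at collider ParentEd (neither it nor any descendant is in the conditioning set).
  P5: blocked at collider Attendance (neither it nor any descendant is in the conditioning set).
  P6: blocked at collider Attendance (neither it nor any descendant is in the conditioning set).
  P7: blocked at collider ParentEd (neither it nor any descendant is in the conditioning set).
  P8: blocked at collider ParentEd (neither it nor any descendant is in the conditioning set).
The empty set is therefore the unique smallest valid set.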